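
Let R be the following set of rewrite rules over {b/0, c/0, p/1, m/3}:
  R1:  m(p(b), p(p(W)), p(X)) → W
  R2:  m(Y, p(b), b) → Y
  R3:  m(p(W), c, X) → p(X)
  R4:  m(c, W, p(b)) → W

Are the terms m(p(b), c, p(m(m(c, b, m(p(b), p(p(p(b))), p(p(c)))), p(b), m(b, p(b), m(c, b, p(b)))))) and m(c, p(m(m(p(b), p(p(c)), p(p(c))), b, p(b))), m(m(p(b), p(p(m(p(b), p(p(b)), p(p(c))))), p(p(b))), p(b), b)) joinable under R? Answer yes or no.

no — NF(t₁) = p(p(b)), NF(t₂) = c

Reduce t₁ = m(p(b), c, p(m(m(c, b, m(p(b), p(p(p(b))), p(p(c)))), p(b), m(b, p(b), m(c, b, p(b)))))):
1. m(p(b), c, p(m(m(c, b, m(p(b), p(p(p(b))), p(p(c)))), p(b), m(b, p(b), m(c, b, p(b))))))  →  p(p(m(m(c, b, m(p(b), p(p(p(b))), p(p(c)))), p(b), m(b, p(b), m(c, b, p(b))))))   [R3 at ε]
2. p(p(m(m(c, b, m(p(b), p(p(p(b))), p(p(c)))), p(b), m(b, p(b), m(c, b, p(b))))))  →  p(p(m(m(c, b, p(b)), p(b), m(b, p(b), m(c, b, p(b))))))   [R1 at 1.1.1.3]
3. p(p(m(m(c, b, p(b)), p(b), m(b, p(b), m(c, b, p(b))))))  →  p(p(m(b, p(b), m(b, p(b), m(c, b, p(b))))))   [R4 at 1.1.1]
4. p(p(m(b, p(b), m(b, p(b), m(c, b, p(b))))))  →  p(p(m(b, p(b), m(b, p(b), b))))   [R4 at 1.1.3.3]
5. p(p(m(b, p(b), m(b, p(b), b))))  →  p(p(m(b, p(b), b)))   [R2 at 1.1.3]
6. p(p(m(b, p(b), b)))  →  p(p(b))   [R2 at 1.1]

Reduce t₂ = m(c, p(m(m(p(b), p(p(c)), p(p(c))), b, p(b))), m(m(p(b), p(p(m(p(b), p(p(b)), p(p(c))))), p(p(b))), p(b), b)):
1. m(c, p(m(m(p(b), p(p(c)), p(p(c))), b, p(b))), m(m(p(b), p(p(m(p(b), p(p(b)), p(p(c))))), p(p(b))), p(b), b))  →  m(c, p(m(c, b, p(b))), m(m(p(b), p(p(m(p(b), p(p(b)), p(p(c))))), p(p(b))), p(b), b))   [R1 at 2.1.1]
2. m(c, p(m(c, b, p(b))), m(m(p(b), p(p(m(p(b), p(p(b)), p(p(c))))), p(p(b))), p(b), b))  →  m(c, p(b), m(m(p(b), p(p(m(p(b), p(p(b)), p(p(c))))), p(p(b))), p(b), b))   [R4 at 2.1]
3. m(c, p(b), m(m(p(b), p(p(m(p(b), p(p(b)), p(p(c))))), p(p(b))), p(b), b))  →  m(c, p(b), m(p(b), p(p(m(p(b), p(p(b)), p(p(c))))), p(p(b))))   [R2 at 3]
4. m(c, p(b), m(p(b), p(p(m(p(b), p(p(b)), p(p(c))))), p(p(b))))  →  m(c, p(b), m(p(b), p(p(b)), p(p(c))))   [R1 at 3]
5. m(c, p(b), m(p(b), p(p(b)), p(p(c))))  →  m(c, p(b), b)   [R1 at 3]
6. m(c, p(b), b)  →  c   [R2 at ε]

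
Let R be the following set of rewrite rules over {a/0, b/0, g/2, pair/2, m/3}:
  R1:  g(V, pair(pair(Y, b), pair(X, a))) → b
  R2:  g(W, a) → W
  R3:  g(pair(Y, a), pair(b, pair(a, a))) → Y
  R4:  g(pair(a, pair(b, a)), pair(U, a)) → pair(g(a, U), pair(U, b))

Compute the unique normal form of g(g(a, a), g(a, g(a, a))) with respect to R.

1. g(g(a, a), g(a, g(a, a)))  →  g(a, g(a, g(a, a)))   [R2 at 1]
2. g(a, g(a, g(a, a)))  →  g(a, g(a, a))   [R2 at 2.2]
3. g(a, g(a, a))  →  g(a, a)   [R2 at 2]
4. g(a, a)  →  a   [R2 at ε]

a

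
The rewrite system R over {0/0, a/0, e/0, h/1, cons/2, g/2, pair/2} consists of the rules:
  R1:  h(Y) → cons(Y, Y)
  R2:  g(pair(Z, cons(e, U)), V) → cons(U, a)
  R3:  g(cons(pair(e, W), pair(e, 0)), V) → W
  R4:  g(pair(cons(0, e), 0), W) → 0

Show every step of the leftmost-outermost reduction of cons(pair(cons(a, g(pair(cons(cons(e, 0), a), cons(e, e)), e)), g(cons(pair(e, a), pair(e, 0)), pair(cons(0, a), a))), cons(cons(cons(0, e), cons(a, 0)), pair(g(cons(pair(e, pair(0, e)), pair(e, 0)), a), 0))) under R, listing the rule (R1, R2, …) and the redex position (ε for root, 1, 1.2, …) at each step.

1. cons(pair(cons(a, g(pair(cons(cons(e, 0), a), cons(e, e)), e)), g(cons(pair(e, a), pair(e, 0)), pair(cons(0, a), a))), cons(cons(cons(0, e), cons(a, 0)), pair(g(cons(pair(e, pair(0, e)), pair(e, 0)), a), 0)))  →  cons(pair(cons(a, cons(e, a)), g(cons(pair(e, a), pair(e, 0)), pair(cons(0, a), a))), cons(cons(cons(0, e), cons(a, 0)), pair(g(cons(pair(e, pair(0, e)), pair(e, 0)), a), 0)))   [R2 at 1.1.2]
2. cons(pair(cons(a, cons(e, a)), g(cons(pair(e, a), pair(e, 0)), pair(cons(0, a), a))), cons(cons(cons(0, e), cons(a, 0)), pair(g(cons(pair(e, pair(0, e)), pair(e, 0)), a), 0)))  →  cons(pair(cons(a, cons(e, a)), a), cons(cons(cons(0, e), cons(a, 0)), pair(g(cons(pair(e, pair(0, e)), pair(e, 0)), a), 0)))   [R3 at 1.2]
3. cons(pair(cons(a, cons(e, a)), a), cons(cons(cons(0, e), cons(a, 0)), pair(g(cons(pair(e, pair(0, e)), pair(e, 0)), a), 0)))  →  cons(pair(cons(a, cons(e, a)), a), cons(cons(cons(0, e), cons(a, 0)), pair(pair(0, e), 0)))   [R3 at 2.2.1]

cons(pair(cons(a, cons(e, a)), a), cons(cons(cons(0, e), cons(a, 0)), pair(pair(0, e), 0)))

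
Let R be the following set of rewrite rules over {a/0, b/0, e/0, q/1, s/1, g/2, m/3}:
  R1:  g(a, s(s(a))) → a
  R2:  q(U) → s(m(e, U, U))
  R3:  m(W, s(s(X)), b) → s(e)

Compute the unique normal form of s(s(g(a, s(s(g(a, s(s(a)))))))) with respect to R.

1. s(s(g(a, s(s(g(a, s(s(a))))))))  →  s(s(g(a, s(s(a)))))   [R1 at 1.1.2.1.1]
2. s(s(g(a, s(s(a)))))  →  s(s(a))   [R1 at 1.1]

s(s(a))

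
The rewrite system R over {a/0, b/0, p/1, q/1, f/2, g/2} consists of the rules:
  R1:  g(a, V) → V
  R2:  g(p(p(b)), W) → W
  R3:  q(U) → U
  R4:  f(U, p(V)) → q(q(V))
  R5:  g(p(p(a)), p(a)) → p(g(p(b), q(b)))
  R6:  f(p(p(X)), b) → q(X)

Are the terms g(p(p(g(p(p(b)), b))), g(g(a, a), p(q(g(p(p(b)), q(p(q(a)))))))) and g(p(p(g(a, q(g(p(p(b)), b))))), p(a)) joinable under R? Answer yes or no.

Reduce t₁ = g(p(p(g(p(p(b)), b))), g(g(a, a), p(q(g(p(p(b)), q(p(q(a)))))))):
1. g(p(p(g(p(p(b)), b))), g(g(a, a), p(q(g(p(p(b)), q(p(q(a))))))))  →  g(p(p(b)), g(g(a, a), p(q(g(p(p(b)), q(p(q(a))))))))   [R2 at 1.1.1]
2. g(p(p(b)), g(g(a, a), p(q(g(p(p(b)), q(p(q(a))))))))  →  g(g(a, a), p(q(g(p(p(b)), q(p(q(a)))))))   [R2 at ε]
3. g(g(a, a), p(q(g(p(p(b)), q(p(q(a)))))))  →  g(a, p(q(g(p(p(b)), q(p(q(a)))))))   [R1 at 1]
4. g(a, p(q(g(p(p(b)), q(p(q(a)))))))  →  p(q(g(p(p(b)), q(p(q(a))))))   [R1 at ε]
5. p(q(g(p(p(b)), q(p(q(a))))))  →  p(g(p(p(b)), q(p(q(a)))))   [R3 at 1]
6. p(g(p(p(b)), q(p(q(a)))))  →  p(q(p(q(a))))   [R2 at 1]
7. p(q(p(q(a))))  →  p(p(q(a)))   [R3 at 1]
8. p(p(q(a)))  →  p(p(a))   [R3 at 1.1]

Reduce t₂ = g(p(p(g(a, q(g(p(p(b)), b))))), p(a)):
1. g(p(p(g(a, q(g(p(p(b)), b))))), p(a))  →  g(p(p(q(g(p(p(b)), b)))), p(a))   [R1 at 1.1.1]
2. g(p(p(q(g(p(p(b)), b)))), p(a))  →  g(p(p(g(p(p(b)), b))), p(a))   [R3 at 1.1.1]
3. g(p(p(g(p(p(b)), b))), p(a))  →  g(p(p(b)), p(a))   [R2 at 1.1.1]
4. g(p(p(b)), p(a))  →  p(a)   [R2 at ε]

no — NF(t₁) = p(p(a)), NF(t₂) = p(a)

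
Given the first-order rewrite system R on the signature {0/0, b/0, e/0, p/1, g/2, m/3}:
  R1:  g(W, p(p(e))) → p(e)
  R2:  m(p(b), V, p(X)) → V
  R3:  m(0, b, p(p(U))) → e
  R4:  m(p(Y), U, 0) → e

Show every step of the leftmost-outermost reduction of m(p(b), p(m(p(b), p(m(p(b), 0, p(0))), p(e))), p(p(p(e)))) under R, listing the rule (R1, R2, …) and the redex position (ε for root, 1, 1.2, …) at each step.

1. m(p(b), p(m(p(b), p(m(p(b), 0, p(0))), p(e))), p(p(p(e))))  →  p(m(p(b), p(m(p(b), 0, p(0))), p(e)))   [R2 at ε]
2. p(m(p(b), p(m(p(b), 0, p(0))), p(e)))  →  p(p(m(p(b), 0, p(0))))   [R2 at 1]
3. p(p(m(p(b), 0, p(0))))  →  p(p(0))   [R2 at 1.1]

p(p(0))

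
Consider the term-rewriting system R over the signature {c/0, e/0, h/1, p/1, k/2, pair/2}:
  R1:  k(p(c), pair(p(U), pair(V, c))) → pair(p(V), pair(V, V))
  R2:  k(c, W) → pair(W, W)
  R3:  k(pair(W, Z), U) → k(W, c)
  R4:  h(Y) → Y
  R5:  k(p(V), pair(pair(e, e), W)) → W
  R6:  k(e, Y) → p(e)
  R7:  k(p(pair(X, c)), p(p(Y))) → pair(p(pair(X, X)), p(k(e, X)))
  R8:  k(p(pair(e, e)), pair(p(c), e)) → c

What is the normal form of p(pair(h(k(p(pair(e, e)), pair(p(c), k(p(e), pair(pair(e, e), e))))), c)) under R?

p(pair(c, c))

1. p(pair(h(k(p(pair(e, e)), pair(p(c), k(p(e), pair(pair(e, e), e))))), c))  →  p(pair(k(p(pair(e, e)), pair(p(c), k(p(e), pair(pair(e, e), e)))), c))   [R4 at 1.1]
2. p(pair(k(p(pair(e, e)), pair(p(c), k(p(e), pair(pair(e, e), e)))), c))  →  p(pair(k(p(pair(e, e)), pair(p(c), e)), c))   [R5 at 1.1.2.2]
3. p(pair(k(p(pair(e, e)), pair(p(c), e)), c))  →  p(pair(c, c))   [R8 at 1.1]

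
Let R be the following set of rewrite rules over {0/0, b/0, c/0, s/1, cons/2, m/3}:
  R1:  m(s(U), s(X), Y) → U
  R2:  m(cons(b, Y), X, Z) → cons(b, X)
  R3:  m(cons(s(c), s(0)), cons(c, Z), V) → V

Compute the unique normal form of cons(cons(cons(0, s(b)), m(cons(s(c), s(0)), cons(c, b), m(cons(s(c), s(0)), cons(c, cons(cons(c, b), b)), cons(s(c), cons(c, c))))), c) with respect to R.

1. cons(cons(cons(0, s(b)), m(cons(s(c), s(0)), cons(c, b), m(cons(s(c), s(0)), cons(c, cons(cons(c, b), b)), cons(s(c), cons(c, c))))), c)  →  cons(cons(cons(0, s(b)), m(cons(s(c), s(0)), cons(c, cons(cons(c, b), b)), cons(s(c), cons(c, c)))), c)   [R3 at 1.2]
2. cons(cons(cons(0, s(b)), m(cons(s(c), s(0)), cons(c, cons(cons(c, b), b)), cons(s(c), cons(c, c)))), c)  →  cons(cons(cons(0, s(b)), cons(s(c), cons(c, c))), c)   [R3 at 1.2]

cons(cons(cons(0, s(b)), cons(s(c), cons(c, c))), c)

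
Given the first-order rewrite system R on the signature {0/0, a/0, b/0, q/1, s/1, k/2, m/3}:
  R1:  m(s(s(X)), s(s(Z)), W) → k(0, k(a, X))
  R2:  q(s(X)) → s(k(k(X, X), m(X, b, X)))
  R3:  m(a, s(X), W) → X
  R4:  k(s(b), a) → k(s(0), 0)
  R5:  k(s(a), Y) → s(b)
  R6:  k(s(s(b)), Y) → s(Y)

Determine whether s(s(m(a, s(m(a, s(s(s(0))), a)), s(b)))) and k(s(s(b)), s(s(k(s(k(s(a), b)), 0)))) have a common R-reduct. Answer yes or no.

Reduce t₁ = s(s(m(a, s(m(a, s(s(s(0))), a)), s(b)))):
1. s(s(m(a, s(m(a, s(s(s(0))), a)), s(b))))  →  s(s(m(a, s(s(s(0))), a)))   [R3 at 1.1]
2. s(s(m(a, s(s(s(0))), a)))  →  s(s(s(s(0))))   [R3 at 1.1]

Reduce t₂ = k(s(s(b)), s(s(k(s(k(s(a), b)), 0)))):
1. k(s(s(b)), s(s(k(s(k(s(a), b)), 0))))  →  s(s(s(k(s(k(s(a), b)), 0))))   [R6 at ε]
2. s(s(s(k(s(k(s(a), b)), 0))))  →  s(s(s(k(s(s(b)), 0))))   [R5 at 1.1.1.1.1]
3. s(s(s(k(s(s(b)), 0))))  →  s(s(s(s(0))))   [R6 at 1.1.1]

yes — NF(t₁) = s(s(s(s(0)))), NF(t₂) = s(s(s(s(0))))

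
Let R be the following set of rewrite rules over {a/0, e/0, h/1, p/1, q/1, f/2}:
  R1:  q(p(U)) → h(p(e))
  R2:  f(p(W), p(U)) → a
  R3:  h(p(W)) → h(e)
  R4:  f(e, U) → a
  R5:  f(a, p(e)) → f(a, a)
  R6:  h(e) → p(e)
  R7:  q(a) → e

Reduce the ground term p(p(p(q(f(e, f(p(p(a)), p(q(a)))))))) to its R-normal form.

1. p(p(p(q(f(e, f(p(p(a)), p(q(a))))))))  →  p(p(p(q(a))))   [R4 at 1.1.1.1]
2. p(p(p(q(a))))  →  p(p(p(e)))   [R7 at 1.1.1]

p(p(p(e)))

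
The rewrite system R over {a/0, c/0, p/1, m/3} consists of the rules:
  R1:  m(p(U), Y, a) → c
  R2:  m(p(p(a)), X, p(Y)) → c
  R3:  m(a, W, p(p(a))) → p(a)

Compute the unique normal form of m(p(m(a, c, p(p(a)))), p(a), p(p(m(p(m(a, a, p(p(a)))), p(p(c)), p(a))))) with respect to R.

c

1. m(p(m(a, c, p(p(a)))), p(a), p(p(m(p(m(a, a, p(p(a)))), p(p(c)), p(a)))))  →  m(p(p(a)), p(a), p(p(m(p(m(a, a, p(p(a)))), p(p(c)), p(a)))))   [R3 at 1.1]
2. m(p(p(a)), p(a), p(p(m(p(m(a, a, p(p(a)))), p(p(c)), p(a)))))  →  c   [R2 at ε]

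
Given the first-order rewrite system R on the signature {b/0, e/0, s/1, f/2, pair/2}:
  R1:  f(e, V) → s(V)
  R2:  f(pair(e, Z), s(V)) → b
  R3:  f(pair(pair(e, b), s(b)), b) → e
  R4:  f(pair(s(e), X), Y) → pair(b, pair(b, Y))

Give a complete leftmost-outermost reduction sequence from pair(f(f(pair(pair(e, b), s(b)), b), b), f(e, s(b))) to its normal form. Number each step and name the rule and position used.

pair(s(b), s(s(b)))

1. pair(f(f(pair(pair(e, b), s(b)), b), b), f(e, s(b)))  →  pair(f(e, b), f(e, s(b)))   [R3 at 1.1]
2. pair(f(e, b), f(e, s(b)))  →  pair(s(b), f(e, s(b)))   [R1 at 1]
3. pair(s(b), f(e, s(b)))  →  pair(s(b), s(s(b)))   [R1 at 2]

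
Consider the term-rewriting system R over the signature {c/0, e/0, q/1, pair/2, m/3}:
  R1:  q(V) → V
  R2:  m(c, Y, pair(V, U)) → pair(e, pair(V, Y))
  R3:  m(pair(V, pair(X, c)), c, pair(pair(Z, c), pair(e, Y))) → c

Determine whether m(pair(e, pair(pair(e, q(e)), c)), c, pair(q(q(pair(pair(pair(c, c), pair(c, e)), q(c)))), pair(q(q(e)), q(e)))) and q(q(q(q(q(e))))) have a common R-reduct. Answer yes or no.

Reduce t₁ = m(pair(e, pair(pair(e, q(e)), c)), c, pair(q(q(pair(pair(pair(c, c), pair(c, e)), q(c)))), pair(q(q(e)), q(e)))):
1. m(pair(e, pair(pair(e, q(e)), c)), c, pair(q(q(pair(pair(pair(c, c), pair(c, e)), q(c)))), pair(q(q(e)), q(e))))  →  m(pair(e, pair(pair(e, e), c)), c, pair(q(q(pair(pair(pair(c, c), pair(c, e)), q(c)))), pair(q(q(e)), q(e))))   [R1 at 1.2.1.2]
2. m(pair(e, pair(pair(e, e), c)), c, pair(q(q(pair(pair(pair(c, c), pair(c, e)), q(c)))), pair(q(q(e)), q(e))))  →  m(pair(e, pair(pair(e, e), c)), c, pair(q(pair(pair(pair(c, c), pair(c, e)), q(c))), pair(q(q(e)), q(e))))   [R1 at 3.1]
3. m(pair(e, pair(pair(e, e), c)), c, pair(q(pair(pair(pair(c, c), pair(c, e)), q(c))), pair(q(q(e)), q(e))))  →  m(pair(e, pair(pair(e, e), c)), c, pair(pair(pair(pair(c, c), pair(c, e)), q(c)), pair(q(q(e)), q(e))))   [R1 at 3.1]
4. m(pair(e, pair(pair(e, e), c)), c, pair(pair(pair(pair(c, c), pair(c, e)), q(c)), pair(q(q(e)), q(e))))  →  m(pair(e, pair(pair(e, e), c)), c, pair(pair(pair(pair(c, c), pair(c, e)), c), pair(q(q(e)), q(e))))   [R1 at 3.1.2]
5. m(pair(e, pair(pair(e, e), c)), c, pair(pair(pair(pair(c, c), pair(c, e)), c), pair(q(q(e)), q(e))))  →  m(pair(e, pair(pair(e, e), c)), c, pair(pair(pair(pair(c, c), pair(c, e)), c), pair(q(e), q(e))))   [R1 at 3.2.1]
6. m(pair(e, pair(pair(e, e), c)), c, pair(pair(pair(pair(c, c), pair(c, e)), c), pair(q(e), q(e))))  →  m(pair(e, pair(pair(e, e), c)), c, pair(pair(pair(pair(c, c), pair(c, e)), c), pair(e, q(e))))   [R1 at 3.2.1]
7. m(pair(e, pair(pair(e, e), c)), c, pair(pair(pair(pair(c, c), pair(c, e)), c), pair(e, q(e))))  →  c   [R3 at ε]

Reduce t₂ = q(q(q(q(q(e))))):
1. q(q(q(q(q(e)))))  →  q(q(q(q(e))))   [R1 at ε]
2. q(q(q(q(e))))  →  q(q(q(e)))   [R1 at ε]
3. q(q(q(e)))  →  q(q(e))   [R1 at ε]
4. q(q(e))  →  q(e)   [R1 at ε]
5. q(e)  →  e   [R1 at ε]

no — NF(t₁) = c, NF(t₂) = e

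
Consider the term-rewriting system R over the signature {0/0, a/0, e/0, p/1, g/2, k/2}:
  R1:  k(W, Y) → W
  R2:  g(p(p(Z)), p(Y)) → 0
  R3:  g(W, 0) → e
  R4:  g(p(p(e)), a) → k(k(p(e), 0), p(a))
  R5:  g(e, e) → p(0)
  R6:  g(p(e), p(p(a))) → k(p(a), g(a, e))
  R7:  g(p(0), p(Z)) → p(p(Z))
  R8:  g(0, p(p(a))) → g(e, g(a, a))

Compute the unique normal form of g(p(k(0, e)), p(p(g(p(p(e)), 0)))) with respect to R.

1. g(p(k(0, e)), p(p(g(p(p(e)), 0))))  →  g(p(0), p(p(g(p(p(e)), 0))))   [R1 at 1.1]
2. g(p(0), p(p(g(p(p(e)), 0))))  →  p(p(p(g(p(p(e)), 0))))   [R7 at ε]
3. p(p(p(g(p(p(e)), 0))))  →  p(p(p(e)))   [R3 at 1.1.1]

p(p(p(e)))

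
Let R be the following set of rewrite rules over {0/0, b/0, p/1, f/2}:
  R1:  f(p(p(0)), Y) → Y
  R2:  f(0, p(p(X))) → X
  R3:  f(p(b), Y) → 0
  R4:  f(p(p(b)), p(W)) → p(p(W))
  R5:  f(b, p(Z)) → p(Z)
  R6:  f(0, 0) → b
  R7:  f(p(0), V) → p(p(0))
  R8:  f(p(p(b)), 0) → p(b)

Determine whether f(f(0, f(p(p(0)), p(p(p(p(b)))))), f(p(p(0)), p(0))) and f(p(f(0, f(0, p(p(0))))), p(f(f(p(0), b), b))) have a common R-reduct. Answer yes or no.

Reduce t₁ = f(f(0, f(p(p(0)), p(p(p(p(b)))))), f(p(p(0)), p(0))):
1. f(f(0, f(p(p(0)), p(p(p(p(b)))))), f(p(p(0)), p(0)))  →  f(f(0, p(p(p(p(b))))), f(p(p(0)), p(0)))   [R1 at 1.2]
2. f(f(0, p(p(p(p(b))))), f(p(p(0)), p(0)))  →  f(p(p(b)), f(p(p(0)), p(0)))   [R2 at 1]
3. f(p(p(b)), f(p(p(0)), p(0)))  →  f(p(p(b)), p(0))   [R1 at 2]
4. f(p(p(b)), p(0))  →  p(p(0))   [R4 at ε]

Reduce t₂ = f(p(f(0, f(0, p(p(0))))), p(f(f(p(0), b), b))):
1. f(p(f(0, f(0, p(p(0))))), p(f(f(p(0), b), b)))  →  f(p(f(0, 0)), p(f(f(p(0), b), b)))   [R2 at 1.1.2]
2. f(p(f(0, 0)), p(f(f(p(0), b), b)))  →  f(p(b), p(f(f(p(0), b), b)))   [R6 at 1.1]
3. f(p(b), p(f(f(p(0), b), b)))  →  0   [R3 at ε]

no — NF(t₁) = p(p(0)), NF(t₂) = 0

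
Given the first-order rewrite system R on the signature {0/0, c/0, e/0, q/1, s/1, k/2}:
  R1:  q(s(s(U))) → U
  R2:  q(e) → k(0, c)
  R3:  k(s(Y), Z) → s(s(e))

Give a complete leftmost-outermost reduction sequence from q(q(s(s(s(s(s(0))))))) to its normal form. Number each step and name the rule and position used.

s(0)

1. q(q(s(s(s(s(s(0)))))))  →  q(s(s(s(0))))   [R1 at 1]
2. q(s(s(s(0))))  →  s(0)   [R1 at ε]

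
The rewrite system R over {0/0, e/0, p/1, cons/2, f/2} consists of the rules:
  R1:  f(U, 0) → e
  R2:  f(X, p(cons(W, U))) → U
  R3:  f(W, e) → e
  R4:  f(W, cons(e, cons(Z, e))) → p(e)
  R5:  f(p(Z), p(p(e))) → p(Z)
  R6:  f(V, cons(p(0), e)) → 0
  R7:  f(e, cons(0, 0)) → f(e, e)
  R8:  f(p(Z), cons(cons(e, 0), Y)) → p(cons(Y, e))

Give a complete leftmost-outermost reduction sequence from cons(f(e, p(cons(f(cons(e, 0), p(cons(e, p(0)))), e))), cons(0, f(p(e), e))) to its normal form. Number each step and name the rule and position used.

1. cons(f(e, p(cons(f(cons(e, 0), p(cons(e, p(0)))), e))), cons(0, f(p(e), e)))  →  cons(e, cons(0, f(p(e), e)))   [R2 at 1]
2. cons(e, cons(0, f(p(e), e)))  →  cons(e, cons(0, e))   [R3 at 2.2]

cons(e, cons(0, e))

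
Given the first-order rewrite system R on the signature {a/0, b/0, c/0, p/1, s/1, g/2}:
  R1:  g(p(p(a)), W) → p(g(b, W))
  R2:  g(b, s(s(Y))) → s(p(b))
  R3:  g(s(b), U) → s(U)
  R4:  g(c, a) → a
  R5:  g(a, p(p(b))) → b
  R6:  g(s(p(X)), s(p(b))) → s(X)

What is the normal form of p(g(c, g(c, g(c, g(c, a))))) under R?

1. p(g(c, g(c, g(c, g(c, a)))))  →  p(g(c, g(c, g(c, a))))   [R4 at 1.2.2.2]
2. p(g(c, g(c, g(c, a))))  →  p(g(c, g(c, a)))   [R4 at 1.2.2]
3. p(g(c, g(c, a)))  →  p(g(c, a))   [R4 at 1.2]
4. p(g(c, a))  →  p(a)   [R4 at 1]

p(a)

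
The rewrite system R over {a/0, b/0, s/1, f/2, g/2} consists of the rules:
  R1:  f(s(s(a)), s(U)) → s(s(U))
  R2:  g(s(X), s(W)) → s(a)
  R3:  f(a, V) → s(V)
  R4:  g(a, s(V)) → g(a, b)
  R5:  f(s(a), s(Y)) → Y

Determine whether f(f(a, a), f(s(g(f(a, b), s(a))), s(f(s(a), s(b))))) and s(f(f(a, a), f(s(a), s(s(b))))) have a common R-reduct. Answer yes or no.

yes — NF(t₁) = s(b), NF(t₂) = s(b)

Reduce t₁ = f(f(a, a), f(s(g(f(a, b), s(a))), s(f(s(a), s(b))))):
1. f(f(a, a), f(s(g(f(a, b), s(a))), s(f(s(a), s(b)))))  →  f(s(a), f(s(g(f(a, b), s(a))), s(f(s(a), s(b)))))   [R3 at 1]
2. f(s(a), f(s(g(f(a, b), s(a))), s(f(s(a), s(b)))))  →  f(s(a), f(s(g(s(b), s(a))), s(f(s(a), s(b)))))   [R3 at 2.1.1.1]
3. f(s(a), f(s(g(s(b), s(a))), s(f(s(a), s(b)))))  →  f(s(a), f(s(s(a)), s(f(s(a), s(b)))))   [R2 at 2.1.1]
4. f(s(a), f(s(s(a)), s(f(s(a), s(b)))))  →  f(s(a), s(s(f(s(a), s(b)))))   [R1 at 2]
5. f(s(a), s(s(f(s(a), s(b)))))  →  s(f(s(a), s(b)))   [R5 at ε]
6. s(f(s(a), s(b)))  →  s(b)   [R5 at 1]

Reduce t₂ = s(f(f(a, a), f(s(a), s(s(b))))):
1. s(f(f(a, a), f(s(a), s(s(b)))))  →  s(f(s(a), f(s(a), s(s(b)))))   [R3 at 1.1]
2. s(f(s(a), f(s(a), s(s(b)))))  →  s(f(s(a), s(b)))   [R5 at 1.2]
3. s(f(s(a), s(b)))  →  s(b)   [R5 at 1]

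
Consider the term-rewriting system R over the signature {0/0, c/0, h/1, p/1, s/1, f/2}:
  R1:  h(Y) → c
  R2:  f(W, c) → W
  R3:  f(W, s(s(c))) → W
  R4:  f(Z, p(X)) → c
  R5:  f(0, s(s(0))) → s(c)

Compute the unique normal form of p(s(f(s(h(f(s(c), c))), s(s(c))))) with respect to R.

p(s(s(c)))

1. p(s(f(s(h(f(s(c), c))), s(s(c)))))  →  p(s(s(h(f(s(c), c)))))   [R3 at 1.1]
2. p(s(s(h(f(s(c), c)))))  →  p(s(s(c)))   [R1 at 1.1.1]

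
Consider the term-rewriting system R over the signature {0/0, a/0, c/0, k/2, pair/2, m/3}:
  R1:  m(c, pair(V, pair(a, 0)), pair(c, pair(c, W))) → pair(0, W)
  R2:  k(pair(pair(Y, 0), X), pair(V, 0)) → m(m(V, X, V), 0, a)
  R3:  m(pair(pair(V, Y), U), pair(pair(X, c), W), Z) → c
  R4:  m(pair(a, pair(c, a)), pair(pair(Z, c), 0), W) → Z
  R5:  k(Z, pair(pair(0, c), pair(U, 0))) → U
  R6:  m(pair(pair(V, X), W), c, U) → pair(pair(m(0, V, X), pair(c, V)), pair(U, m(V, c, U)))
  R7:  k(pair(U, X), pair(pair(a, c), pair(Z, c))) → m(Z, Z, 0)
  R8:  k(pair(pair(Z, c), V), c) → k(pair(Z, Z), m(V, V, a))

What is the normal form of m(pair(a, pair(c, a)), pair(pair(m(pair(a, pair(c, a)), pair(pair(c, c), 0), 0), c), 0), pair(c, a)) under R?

1. m(pair(a, pair(c, a)), pair(pair(m(pair(a, pair(c, a)), pair(pair(c, c), 0), 0), c), 0), pair(c, a))  →  m(pair(a, pair(c, a)), pair(pair(c, c), 0), 0)   [R4 at ε]
2. m(pair(a, pair(c, a)), pair(pair(c, c), 0), 0)  →  c   [R4 at ε]

c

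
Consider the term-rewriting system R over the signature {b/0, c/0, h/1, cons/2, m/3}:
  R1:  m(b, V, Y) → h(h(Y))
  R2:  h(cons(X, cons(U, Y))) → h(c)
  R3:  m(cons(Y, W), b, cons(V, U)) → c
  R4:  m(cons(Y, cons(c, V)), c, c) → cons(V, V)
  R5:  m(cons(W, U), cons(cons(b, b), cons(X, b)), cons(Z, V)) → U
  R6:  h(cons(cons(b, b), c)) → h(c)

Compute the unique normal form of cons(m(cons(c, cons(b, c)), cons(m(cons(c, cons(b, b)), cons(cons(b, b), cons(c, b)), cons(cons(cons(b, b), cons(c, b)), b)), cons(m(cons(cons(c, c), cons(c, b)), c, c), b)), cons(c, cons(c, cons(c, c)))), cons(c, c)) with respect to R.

cons(cons(b, c), cons(c, c))

1. cons(m(cons(c, cons(b, c)), cons(m(cons(c, cons(b, b)), cons(cons(b, b), cons(c, b)), cons(cons(cons(b, b), cons(c, b)), b)), cons(m(cons(cons(c, c), cons(c, b)), c, c), b)), cons(c, cons(c, cons(c, c)))), cons(c, c))  →  cons(m(cons(c, cons(b, c)), cons(cons(b, b), cons(m(cons(cons(c, c), cons(c, b)), c, c), b)), cons(c, cons(c, cons(c, c)))), cons(c, c))   [R5 at 1.2.1]
2. cons(m(cons(c, cons(b, c)), cons(cons(b, b), cons(m(cons(cons(c, c), cons(c, b)), c, c), b)), cons(c, cons(c, cons(c, c)))), cons(c, c))  →  cons(cons(b, c), cons(c, c))   [R5 at 1]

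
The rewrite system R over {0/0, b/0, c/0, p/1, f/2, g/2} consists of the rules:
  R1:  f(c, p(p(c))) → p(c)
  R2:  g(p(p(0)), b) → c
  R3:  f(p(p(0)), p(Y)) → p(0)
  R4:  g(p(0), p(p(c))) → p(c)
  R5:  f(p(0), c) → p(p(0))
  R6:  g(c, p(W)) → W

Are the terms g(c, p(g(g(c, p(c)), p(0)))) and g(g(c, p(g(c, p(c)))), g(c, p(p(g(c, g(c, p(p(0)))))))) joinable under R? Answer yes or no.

yes — NF(t₁) = 0, NF(t₂) = 0

Reduce t₁ = g(c, p(g(g(c, p(c)), p(0)))):
1. g(c, p(g(g(c, p(c)), p(0))))  →  g(g(c, p(c)), p(0))   [R6 at ε]
2. g(g(c, p(c)), p(0))  →  g(c, p(0))   [R6 at 1]
3. g(c, p(0))  →  0   [R6 at ε]

Reduce t₂ = g(g(c, p(g(c, p(c)))), g(c, p(p(g(c, g(c, p(p(0)))))))):
1. g(g(c, p(g(c, p(c)))), g(c, p(p(g(c, g(c, p(p(0))))))))  →  g(g(c, p(c)), g(c, p(p(g(c, g(c, p(p(0))))))))   [R6 at 1]
2. g(g(c, p(c)), g(c, p(p(g(c, g(c, p(p(0))))))))  →  g(c, g(c, p(p(g(c, g(c, p(p(0))))))))   [R6 at 1]
3. g(c, g(c, p(p(g(c, g(c, p(p(0))))))))  →  g(c, p(g(c, g(c, p(p(0))))))   [R6 at 2]
4. g(c, p(g(c, g(c, p(p(0))))))  →  g(c, g(c, p(p(0))))   [R6 at ε]
5. g(c, g(c, p(p(0))))  →  g(c, p(0))   [R6 at 2]
6. g(c, p(0))  →  0   [R6 at ε]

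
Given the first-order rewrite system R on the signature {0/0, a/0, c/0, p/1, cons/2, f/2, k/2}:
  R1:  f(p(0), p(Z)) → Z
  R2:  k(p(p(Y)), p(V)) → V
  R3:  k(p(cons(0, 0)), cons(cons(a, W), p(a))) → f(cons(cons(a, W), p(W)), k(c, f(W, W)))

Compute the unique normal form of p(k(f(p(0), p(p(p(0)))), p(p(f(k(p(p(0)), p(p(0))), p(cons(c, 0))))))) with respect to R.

1. p(k(f(p(0), p(p(p(0)))), p(p(f(k(p(p(0)), p(p(0))), p(cons(c, 0)))))))  →  p(k(p(p(0)), p(p(f(k(p(p(0)), p(p(0))), p(cons(c, 0)))))))   [R1 at 1.1]
2. p(k(p(p(0)), p(p(f(k(p(p(0)), p(p(0))), p(cons(c, 0)))))))  →  p(p(f(k(p(p(0)), p(p(0))), p(cons(c, 0)))))   [R2 at 1]
3. p(p(f(k(p(p(0)), p(p(0))), p(cons(c, 0)))))  →  p(p(f(p(0), p(cons(c, 0)))))   [R2 at 1.1.1]
4. p(p(f(p(0), p(cons(c, 0)))))  →  p(p(cons(c, 0)))   [R1 at 1.1]

p(p(cons(c, 0)))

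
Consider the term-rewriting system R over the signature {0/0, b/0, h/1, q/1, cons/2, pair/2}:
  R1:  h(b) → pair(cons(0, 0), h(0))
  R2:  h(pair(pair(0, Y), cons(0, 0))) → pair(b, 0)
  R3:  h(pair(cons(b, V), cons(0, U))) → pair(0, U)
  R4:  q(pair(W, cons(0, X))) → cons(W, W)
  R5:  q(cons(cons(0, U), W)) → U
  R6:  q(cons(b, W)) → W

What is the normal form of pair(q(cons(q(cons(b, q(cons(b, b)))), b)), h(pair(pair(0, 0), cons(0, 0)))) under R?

1. pair(q(cons(q(cons(b, q(cons(b, b)))), b)), h(pair(pair(0, 0), cons(0, 0))))  →  pair(q(cons(q(cons(b, b)), b)), h(pair(pair(0, 0), cons(0, 0))))   [R6 at 1.1.1]
2. pair(q(cons(q(cons(b, b)), b)), h(pair(pair(0, 0), cons(0, 0))))  →  pair(q(cons(b, b)), h(pair(pair(0, 0), cons(0, 0))))   [R6 at 1.1.1]
3. pair(q(cons(b, b)), h(pair(pair(0, 0), cons(0, 0))))  →  pair(b, h(pair(pair(0, 0), cons(0, 0))))   [R6 at 1]
4. pair(b, h(pair(pair(0, 0), cons(0, 0))))  →  pair(b, pair(b, 0))   [R2 at 2]

pair(b, pair(b, 0))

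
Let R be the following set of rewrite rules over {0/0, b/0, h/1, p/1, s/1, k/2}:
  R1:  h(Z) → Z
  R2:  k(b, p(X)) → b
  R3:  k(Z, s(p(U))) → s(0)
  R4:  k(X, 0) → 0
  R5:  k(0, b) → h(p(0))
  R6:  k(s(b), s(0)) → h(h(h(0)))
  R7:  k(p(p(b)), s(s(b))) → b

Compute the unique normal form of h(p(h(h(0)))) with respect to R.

p(0)

1. h(p(h(h(0))))  →  p(h(h(0)))   [R1 at ε]
2. p(h(h(0)))  →  p(h(0))   [R1 at 1]
3. p(h(0))  →  p(0)   [R1 at 1]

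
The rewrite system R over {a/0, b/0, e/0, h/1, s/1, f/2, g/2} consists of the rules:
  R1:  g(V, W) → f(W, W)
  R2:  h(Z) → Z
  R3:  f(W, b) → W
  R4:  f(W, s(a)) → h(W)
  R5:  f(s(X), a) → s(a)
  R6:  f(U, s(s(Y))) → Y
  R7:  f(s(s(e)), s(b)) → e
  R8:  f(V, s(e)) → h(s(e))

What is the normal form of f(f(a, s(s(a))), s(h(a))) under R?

a

1. f(f(a, s(s(a))), s(h(a)))  →  f(a, s(h(a)))   [R6 at 1]
2. f(a, s(h(a)))  →  f(a, s(a))   [R2 at 2.1]
3. f(a, s(a))  →  h(a)   [R4 at ε]
4. h(a)  →  a   [R2 at ε]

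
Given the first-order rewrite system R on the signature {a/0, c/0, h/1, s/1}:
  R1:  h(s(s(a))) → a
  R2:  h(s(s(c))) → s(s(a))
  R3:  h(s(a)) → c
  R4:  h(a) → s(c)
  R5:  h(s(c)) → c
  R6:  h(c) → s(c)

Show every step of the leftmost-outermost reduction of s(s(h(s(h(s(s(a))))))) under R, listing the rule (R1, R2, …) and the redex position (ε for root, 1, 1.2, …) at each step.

s(s(c))

1. s(s(h(s(h(s(s(a)))))))  →  s(s(h(s(a))))   [R1 at 1.1.1.1]
2. s(s(h(s(a))))  →  s(s(c))   [R3 at 1.1]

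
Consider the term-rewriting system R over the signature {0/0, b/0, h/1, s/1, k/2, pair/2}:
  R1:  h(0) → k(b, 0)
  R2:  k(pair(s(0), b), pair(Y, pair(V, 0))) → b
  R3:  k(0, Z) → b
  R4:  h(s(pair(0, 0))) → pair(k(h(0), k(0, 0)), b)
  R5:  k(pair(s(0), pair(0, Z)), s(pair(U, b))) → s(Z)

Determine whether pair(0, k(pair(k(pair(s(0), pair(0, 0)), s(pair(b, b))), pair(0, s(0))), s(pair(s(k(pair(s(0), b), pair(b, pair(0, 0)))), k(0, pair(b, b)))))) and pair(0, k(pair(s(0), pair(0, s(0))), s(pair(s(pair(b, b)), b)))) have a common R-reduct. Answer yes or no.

Reduce t₁ = pair(0, k(pair(k(pair(s(0), pair(0, 0)), s(pair(b, b))), pair(0, s(0))), s(pair(s(k(pair(s(0), b), pair(b, pair(0, 0)))), k(0, pair(b, b)))))):
1. pair(0, k(pair(k(pair(s(0), pair(0, 0)), s(pair(b, b))), pair(0, s(0))), s(pair(s(k(pair(s(0), b), pair(b, pair(0, 0)))), k(0, pair(b, b))))))  →  pair(0, k(pair(s(0), pair(0, s(0))), s(pair(s(k(pair(s(0), b), pair(b, pair(0, 0)))), k(0, pair(b, b))))))   [R5 at 2.1.1]
2. pair(0, k(pair(s(0), pair(0, s(0))), s(pair(s(k(pair(s(0), b), pair(b, pair(0, 0)))), k(0, pair(b, b))))))  →  pair(0, k(pair(s(0), pair(0, s(0))), s(pair(s(b), k(0, pair(b, b))))))   [R2 at 2.2.1.1.1]
3. pair(0, k(pair(s(0), pair(0, s(0))), s(pair(s(b), k(0, pair(b, b))))))  →  pair(0, k(pair(s(0), pair(0, s(0))), s(pair(s(b), b))))   [R3 at 2.2.1.2]
4. pair(0, k(pair(s(0), pair(0, s(0))), s(pair(s(b), b))))  →  pair(0, s(s(0)))   [R5 at 2]

Reduce t₂ = pair(0, k(pair(s(0), pair(0, s(0))), s(pair(s(pair(b, b)), b)))):
1. pair(0, k(pair(s(0), pair(0, s(0))), s(pair(s(pair(b, b)), b))))  →  pair(0, s(s(0)))   [R5 at 2]

yes — NF(t₁) = pair(0, s(s(0))), NF(t₂) = pair(0, s(s(0)))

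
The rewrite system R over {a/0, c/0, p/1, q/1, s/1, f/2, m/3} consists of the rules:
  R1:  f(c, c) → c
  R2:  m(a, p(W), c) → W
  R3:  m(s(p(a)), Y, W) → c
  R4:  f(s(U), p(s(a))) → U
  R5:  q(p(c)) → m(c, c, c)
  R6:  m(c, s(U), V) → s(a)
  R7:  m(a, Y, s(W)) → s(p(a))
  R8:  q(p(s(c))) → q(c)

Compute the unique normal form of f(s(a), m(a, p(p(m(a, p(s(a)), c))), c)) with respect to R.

1. f(s(a), m(a, p(p(m(a, p(s(a)), c))), c))  →  f(s(a), p(m(a, p(s(a)), c)))   [R2 at 2]
2. f(s(a), p(m(a, p(s(a)), c)))  →  f(s(a), p(s(a)))   [R2 at 2.1]
3. f(s(a), p(s(a)))  →  a   [R4 at ε]

a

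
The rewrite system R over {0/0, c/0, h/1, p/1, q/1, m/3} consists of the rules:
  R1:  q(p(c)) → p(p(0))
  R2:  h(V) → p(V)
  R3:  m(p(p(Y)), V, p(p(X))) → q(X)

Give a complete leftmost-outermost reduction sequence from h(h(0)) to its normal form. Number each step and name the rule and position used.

p(p(0))

1. h(h(0))  →  p(h(0))   [R2 at ε]
2. p(h(0))  →  p(p(0))   [R2 at 1]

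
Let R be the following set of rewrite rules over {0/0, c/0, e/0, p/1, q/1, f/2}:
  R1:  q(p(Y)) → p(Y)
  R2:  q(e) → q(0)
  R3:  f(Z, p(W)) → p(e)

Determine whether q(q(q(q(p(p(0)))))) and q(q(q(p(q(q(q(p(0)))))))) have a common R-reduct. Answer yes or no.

yes — NF(t₁) = p(p(0)), NF(t₂) = p(p(0))

Reduce t₁ = q(q(q(q(p(p(0)))))):
1. q(q(q(q(p(p(0))))))  →  q(q(q(p(p(0)))))   [R1 at 1.1.1]
2. q(q(q(p(p(0)))))  →  q(q(p(p(0))))   [R1 at 1.1]
3. q(q(p(p(0))))  →  q(p(p(0)))   [R1 at 1]
4. q(p(p(0)))  →  p(p(0))   [R1 at ε]

Reduce t₂ = q(q(q(p(q(q(q(p(0)))))))):
1. q(q(q(p(q(q(q(p(0))))))))  →  q(q(p(q(q(q(p(0)))))))   [R1 at 1.1]
2. q(q(p(q(q(q(p(0)))))))  →  q(p(q(q(q(p(0))))))   [R1 at 1]
3. q(p(q(q(q(p(0))))))  →  p(q(q(q(p(0)))))   [R1 at ε]
4. p(q(q(q(p(0)))))  →  p(q(q(p(0))))   [R1 at 1.1.1]
5. p(q(q(p(0))))  →  p(q(p(0)))   [R1 at 1.1]
6. p(q(p(0)))  →  p(p(0))   [R1 at 1]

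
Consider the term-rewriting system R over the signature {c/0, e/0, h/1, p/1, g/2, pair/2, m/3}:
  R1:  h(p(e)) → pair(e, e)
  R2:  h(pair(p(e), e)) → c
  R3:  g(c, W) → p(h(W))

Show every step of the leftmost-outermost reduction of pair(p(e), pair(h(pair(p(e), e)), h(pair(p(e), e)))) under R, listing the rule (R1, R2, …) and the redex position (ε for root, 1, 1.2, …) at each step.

pair(p(e), pair(c, c))

1. pair(p(e), pair(h(pair(p(e), e)), h(pair(p(e), e))))  →  pair(p(e), pair(c, h(pair(p(e), e))))   [R2 at 2.1]
2. pair(p(e), pair(c, h(pair(p(e), e))))  →  pair(p(e), pair(c, c))   [R2 at 2.2]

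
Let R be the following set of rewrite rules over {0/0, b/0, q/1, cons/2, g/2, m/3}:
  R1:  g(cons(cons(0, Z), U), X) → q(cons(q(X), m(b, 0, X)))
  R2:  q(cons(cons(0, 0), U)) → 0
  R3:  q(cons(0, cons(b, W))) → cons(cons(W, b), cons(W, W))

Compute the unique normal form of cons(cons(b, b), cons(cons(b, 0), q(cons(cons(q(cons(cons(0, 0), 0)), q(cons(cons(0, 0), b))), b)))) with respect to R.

1. cons(cons(b, b), cons(cons(b, 0), q(cons(cons(q(cons(cons(0, 0), 0)), q(cons(cons(0, 0), b))), b))))  →  cons(cons(b, b), cons(cons(b, 0), q(cons(cons(0, q(cons(cons(0, 0), b))), b))))   [R2 at 2.2.1.1.1]
2. cons(cons(b, b), cons(cons(b, 0), q(cons(cons(0, q(cons(cons(0, 0), b))), b))))  →  cons(cons(b, b), cons(cons(b, 0), q(cons(cons(0, 0), b))))   [R2 at 2.2.1.1.2]
3. cons(cons(b, b), cons(cons(b, 0), q(cons(cons(0, 0), b))))  →  cons(cons(b, b), cons(cons(b, 0), 0))   [R2 at 2.2]

cons(cons(b, b), cons(cons(b, 0), 0))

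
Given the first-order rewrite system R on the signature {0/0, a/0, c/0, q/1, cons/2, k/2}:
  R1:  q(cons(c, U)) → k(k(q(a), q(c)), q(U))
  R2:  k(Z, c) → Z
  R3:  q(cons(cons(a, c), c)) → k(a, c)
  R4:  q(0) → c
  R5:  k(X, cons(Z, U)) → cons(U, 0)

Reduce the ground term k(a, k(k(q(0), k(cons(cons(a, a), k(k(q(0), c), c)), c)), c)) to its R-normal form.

cons(0, 0)

1. k(a, k(k(q(0), k(cons(cons(a, a), k(k(q(0), c), c)), c)), c))  →  k(a, k(q(0), k(cons(cons(a, a), k(k(q(0), c), c)), c)))   [R2 at 2]
2. k(a, k(q(0), k(cons(cons(a, a), k(k(q(0), c), c)), c)))  →  k(a, k(c, k(cons(cons(a, a), k(k(q(0), c), c)), c)))   [R4 at 2.1]
3. k(a, k(c, k(cons(cons(a, a), k(k(q(0), c), c)), c)))  →  k(a, k(c, cons(cons(a, a), k(k(q(0), c), c))))   [R2 at 2.2]
4. k(a, k(c, cons(cons(a, a), k(k(q(0), c), c))))  →  k(a, cons(k(k(q(0), c), c), 0))   [R5 at 2]
5. k(a, cons(k(k(q(0), c), c), 0))  →  cons(0, 0)   [R5 at ε]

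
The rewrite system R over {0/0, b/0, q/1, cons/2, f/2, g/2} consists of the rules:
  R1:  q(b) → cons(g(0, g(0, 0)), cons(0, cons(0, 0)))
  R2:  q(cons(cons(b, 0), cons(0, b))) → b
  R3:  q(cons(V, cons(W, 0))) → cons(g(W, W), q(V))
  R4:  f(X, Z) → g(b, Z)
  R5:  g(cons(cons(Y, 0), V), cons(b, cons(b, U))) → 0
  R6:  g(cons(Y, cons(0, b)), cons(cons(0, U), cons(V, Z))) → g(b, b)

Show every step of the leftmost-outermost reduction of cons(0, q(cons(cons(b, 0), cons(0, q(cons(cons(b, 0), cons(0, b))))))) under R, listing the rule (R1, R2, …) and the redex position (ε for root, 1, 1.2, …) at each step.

1. cons(0, q(cons(cons(b, 0), cons(0, q(cons(cons(b, 0), cons(0, b)))))))  →  cons(0, q(cons(cons(b, 0), cons(0, b))))   [R2 at 2.1.2.2]
2. cons(0, q(cons(cons(b, 0), cons(0, b))))  →  cons(0, b)   [R2 at 2]

cons(0, b)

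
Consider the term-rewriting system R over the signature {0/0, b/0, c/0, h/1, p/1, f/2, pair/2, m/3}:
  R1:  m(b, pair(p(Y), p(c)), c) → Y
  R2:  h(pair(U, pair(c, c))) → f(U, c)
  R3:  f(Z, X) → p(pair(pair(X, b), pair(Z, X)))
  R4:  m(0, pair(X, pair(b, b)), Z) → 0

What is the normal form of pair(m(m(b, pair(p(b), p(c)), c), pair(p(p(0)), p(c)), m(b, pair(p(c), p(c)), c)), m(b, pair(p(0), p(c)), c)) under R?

1. pair(m(m(b, pair(p(b), p(c)), c), pair(p(p(0)), p(c)), m(b, pair(p(c), p(c)), c)), m(b, pair(p(0), p(c)), c))  →  pair(m(b, pair(p(p(0)), p(c)), m(b, pair(p(c), p(c)), c)), m(b, pair(p(0), p(c)), c))   [R1 at 1.1]
2. pair(m(b, pair(p(p(0)), p(c)), m(b, pair(p(c), p(c)), c)), m(b, pair(p(0), p(c)), c))  →  pair(m(b, pair(p(p(0)), p(c)), c), m(b, pair(p(0), p(c)), c))   [R1 at 1.3]
3. pair(m(b, pair(p(p(0)), p(c)), c), m(b, pair(p(0), p(c)), c))  →  pair(p(0), m(b, pair(p(0), p(c)), c))   [R1 at 1]
4. pair(p(0), m(b, pair(p(0), p(c)), c))  →  pair(p(0), 0)   [R1 at 2]

pair(p(0), 0)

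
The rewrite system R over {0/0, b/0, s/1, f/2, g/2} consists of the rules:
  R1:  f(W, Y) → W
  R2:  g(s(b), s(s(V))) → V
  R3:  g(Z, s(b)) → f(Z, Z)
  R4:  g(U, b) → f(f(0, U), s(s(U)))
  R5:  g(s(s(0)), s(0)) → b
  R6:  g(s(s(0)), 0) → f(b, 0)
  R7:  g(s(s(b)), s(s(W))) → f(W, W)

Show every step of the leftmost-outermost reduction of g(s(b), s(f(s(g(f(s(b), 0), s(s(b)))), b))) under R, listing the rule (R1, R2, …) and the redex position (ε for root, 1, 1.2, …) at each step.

1. g(s(b), s(f(s(g(f(s(b), 0), s(s(b)))), b)))  →  g(s(b), s(s(g(f(s(b), 0), s(s(b))))))   [R1 at 2.1]
2. g(s(b), s(s(g(f(s(b), 0), s(s(b))))))  →  g(f(s(b), 0), s(s(b)))   [R2 at ε]
3. g(f(s(b), 0), s(s(b)))  →  g(s(b), s(s(b)))   [R1 at 1]
4. g(s(b), s(s(b)))  →  b   [R2 at ε]

b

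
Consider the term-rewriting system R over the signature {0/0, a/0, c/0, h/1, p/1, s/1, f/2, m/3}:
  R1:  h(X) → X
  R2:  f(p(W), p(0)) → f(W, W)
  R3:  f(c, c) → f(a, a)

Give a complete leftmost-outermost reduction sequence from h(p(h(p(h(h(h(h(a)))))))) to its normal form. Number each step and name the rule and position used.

p(p(a))

1. h(p(h(p(h(h(h(h(a))))))))  →  p(h(p(h(h(h(h(a)))))))   [R1 at ε]
2. p(h(p(h(h(h(h(a)))))))  →  p(p(h(h(h(h(a))))))   [R1 at 1]
3. p(p(h(h(h(h(a))))))  →  p(p(h(h(h(a)))))   [R1 at 1.1]
4. p(p(h(h(h(a)))))  →  p(p(h(h(a))))   [R1 at 1.1]
5. p(p(h(h(a))))  →  p(p(h(a)))   [R1 at 1.1]
6. p(p(h(a)))  →  p(p(a))   [R1 at 1.1]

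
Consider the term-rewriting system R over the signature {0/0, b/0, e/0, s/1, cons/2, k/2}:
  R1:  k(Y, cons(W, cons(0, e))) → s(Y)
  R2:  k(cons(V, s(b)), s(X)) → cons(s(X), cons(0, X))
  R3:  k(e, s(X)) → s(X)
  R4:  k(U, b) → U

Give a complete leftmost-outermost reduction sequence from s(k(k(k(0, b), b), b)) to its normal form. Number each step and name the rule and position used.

s(0)

1. s(k(k(k(0, b), b), b))  →  s(k(k(0, b), b))   [R4 at 1]
2. s(k(k(0, b), b))  →  s(k(0, b))   [R4 at 1]
3. s(k(0, b))  →  s(0)   [R4 at 1]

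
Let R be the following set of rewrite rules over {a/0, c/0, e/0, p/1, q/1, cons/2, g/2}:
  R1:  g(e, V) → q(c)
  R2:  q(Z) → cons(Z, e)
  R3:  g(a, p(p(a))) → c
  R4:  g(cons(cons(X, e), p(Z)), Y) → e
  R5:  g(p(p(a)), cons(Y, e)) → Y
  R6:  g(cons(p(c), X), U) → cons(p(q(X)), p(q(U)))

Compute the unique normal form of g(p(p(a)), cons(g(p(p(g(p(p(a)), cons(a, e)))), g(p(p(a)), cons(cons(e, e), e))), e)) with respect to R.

1. g(p(p(a)), cons(g(p(p(g(p(p(a)), cons(a, e)))), g(p(p(a)), cons(cons(e, e), e))), e))  →  g(p(p(g(p(p(a)), cons(a, e)))), g(p(p(a)), cons(cons(e, e), e)))   [R5 at ε]
2. g(p(p(g(p(p(a)), cons(a, e)))), g(p(p(a)), cons(cons(e, e), e)))  →  g(p(p(a)), g(p(p(a)), cons(cons(e, e), e)))   [R5 at 1.1.1]
3. g(p(p(a)), g(p(p(a)), cons(cons(e, e), e)))  →  g(p(p(a)), cons(e, e))   [R5 at 2]
4. g(p(p(a)), cons(e, e))  →  e   [R5 at ε]

e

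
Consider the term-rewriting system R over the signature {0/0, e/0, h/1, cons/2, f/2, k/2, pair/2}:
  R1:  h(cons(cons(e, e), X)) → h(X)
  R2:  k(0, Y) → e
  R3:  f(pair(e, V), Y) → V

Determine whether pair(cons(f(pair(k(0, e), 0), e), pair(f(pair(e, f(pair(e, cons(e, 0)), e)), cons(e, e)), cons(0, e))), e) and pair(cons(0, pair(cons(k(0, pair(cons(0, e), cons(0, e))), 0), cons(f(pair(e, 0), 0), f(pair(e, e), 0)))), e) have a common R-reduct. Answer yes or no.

yes — NF(t₁) = pair(cons(0, pair(cons(e, 0), cons(0, e))), e), NF(t₂) = pair(cons(0, pair(cons(e, 0), cons(0, e))), e)

Reduce t₁ = pair(cons(f(pair(k(0, e), 0), e), pair(f(pair(e, f(pair(e, cons(e, 0)), e)), cons(e, e)), cons(0, e))), e):
1. pair(cons(f(pair(k(0, e), 0), e), pair(f(pair(e, f(pair(e, cons(e, 0)), e)), cons(e, e)), cons(0, e))), e)  →  pair(cons(f(pair(e, 0), e), pair(f(pair(e, f(pair(e, cons(e, 0)), e)), cons(e, e)), cons(0, e))), e)   [R2 at 1.1.1.1]
2. pair(cons(f(pair(e, 0), e), pair(f(pair(e, f(pair(e, cons(e, 0)), e)), cons(e, e)), cons(0, e))), e)  →  pair(cons(0, pair(f(pair(e, f(pair(e, cons(e, 0)), e)), cons(e, e)), cons(0, e))), e)   [R3 at 1.1]
3. pair(cons(0, pair(f(pair(e, f(pair(e, cons(e, 0)), e)), cons(e, e)), cons(0, e))), e)  →  pair(cons(0, pair(f(pair(e, cons(e, 0)), e), cons(0, e))), e)   [R3 at 1.2.1]
4. pair(cons(0, pair(f(pair(e, cons(e, 0)), e), cons(0, e))), e)  →  pair(cons(0, pair(cons(e, 0), cons(0, e))), e)   [R3 at 1.2.1]

Reduce t₂ = pair(cons(0, pair(cons(k(0, pair(cons(0, e), cons(0, e))), 0), cons(f(pair(e, 0), 0), f(pair(e, e), 0)))), e):
1. pair(cons(0, pair(cons(k(0, pair(cons(0, e), cons(0, e))), 0), cons(f(pair(e, 0), 0), f(pair(e, e), 0)))), e)  →  pair(cons(0, pair(cons(e, 0), cons(f(pair(e, 0), 0), f(pair(e, e), 0)))), e)   [R2 at 1.2.1.1]
2. pair(cons(0, pair(cons(e, 0), cons(f(pair(e, 0), 0), f(pair(e, e), 0)))), e)  →  pair(cons(0, pair(cons(e, 0), cons(0, f(pair(e, e), 0)))), e)   [R3 at 1.2.2.1]
3. pair(cons(0, pair(cons(e, 0), cons(0, f(pair(e, e), 0)))), e)  →  pair(cons(0, pair(cons(e, 0), cons(0, e))), e)   [R3 at 1.2.2.2]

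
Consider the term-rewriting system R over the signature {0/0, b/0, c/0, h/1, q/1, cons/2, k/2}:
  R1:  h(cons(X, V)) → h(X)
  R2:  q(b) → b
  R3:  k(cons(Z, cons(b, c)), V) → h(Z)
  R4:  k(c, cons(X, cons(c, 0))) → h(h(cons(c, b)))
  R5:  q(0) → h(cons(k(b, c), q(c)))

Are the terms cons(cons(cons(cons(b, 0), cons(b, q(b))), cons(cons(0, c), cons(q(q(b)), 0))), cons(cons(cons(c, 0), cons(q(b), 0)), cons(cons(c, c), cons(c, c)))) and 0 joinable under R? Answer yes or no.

Reduce t₁ = cons(cons(cons(cons(b, 0), cons(b, q(b))), cons(cons(0, c), cons(q(q(b)), 0))), cons(cons(cons(c, 0), cons(q(b), 0)), cons(cons(c, c), cons(c, c)))):
1. cons(cons(cons(cons(b, 0), cons(b, q(b))), cons(cons(0, c), cons(q(q(b)), 0))), cons(cons(cons(c, 0), cons(q(b), 0)), cons(cons(c, c), cons(c, c))))  →  cons(cons(cons(cons(b, 0), cons(b, b)), cons(cons(0, c), cons(q(q(b)), 0))), cons(cons(cons(c, 0), cons(q(b), 0)), cons(cons(c, c), cons(c, c))))   [R2 at 1.1.2.2]
2. cons(cons(cons(cons(b, 0), cons(b, b)), cons(cons(0, c), cons(q(q(b)), 0))), cons(cons(cons(c, 0), cons(q(b), 0)), cons(cons(c, c), cons(c, c))))  →  cons(cons(cons(cons(b, 0), cons(b, b)), cons(cons(0, c), cons(q(b), 0))), cons(cons(cons(c, 0), cons(q(b), 0)), cons(cons(c, c), cons(c, c))))   [R2 at 1.2.2.1.1]
3. cons(cons(cons(cons(b, 0), cons(b, b)), cons(cons(0, c), cons(q(b), 0))), cons(cons(cons(c, 0), cons(q(b), 0)), cons(cons(c, c), cons(c, c))))  →  cons(cons(cons(cons(b, 0), cons(b, b)), cons(cons(0, c), cons(b, 0))), cons(cons(cons(c, 0), cons(q(b), 0)), cons(cons(c, c), cons(c, c))))   [R2 at 1.2.2.1]
4. cons(cons(cons(cons(b, 0), cons(b, b)), cons(cons(0, c), cons(b, 0))), cons(cons(cons(c, 0), cons(q(b), 0)), cons(cons(c, c), cons(c, c))))  →  cons(cons(cons(cons(b, 0), cons(b, b)), cons(cons(0, c), cons(b, 0))), cons(cons(cons(c, 0), cons(b, 0)), cons(cons(c, c), cons(c, c))))   [R2 at 2.1.2.1]

Reduce t₂ = 0:

no — NF(t₁) = cons(cons(cons(cons(b, 0), cons(b, b)), cons(cons(0, c), cons(b, 0))), cons(cons(cons(c, 0), cons(b, 0)), cons(cons(c, c), cons(c, c)))), NF(t₂) = 0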